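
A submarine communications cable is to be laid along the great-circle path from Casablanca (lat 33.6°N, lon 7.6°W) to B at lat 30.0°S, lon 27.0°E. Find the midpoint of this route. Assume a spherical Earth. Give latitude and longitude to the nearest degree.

≈ lat 2°N, lon 10°E

Convert each endpoint to a unit vector on the sphere (x = cos φ cos λ, y = cos φ sin λ, z = sin φ).
The central angle between the endpoints is δ = arccos(p₁·p₂) ≈ 1.248 rad (71.5°).
Interpolate at f = 1/2 with slerp weights a = sin((1−f)δ)/sin δ ≈ 0.616, b = sin(fδ)/sin δ ≈ 0.616.
p = a·p₁ + b·p₂ ≈ (0.984, 0.174, 0.033); φ = arcsin(p_z) ≈ 1.89°, λ = atan2(p_y, p_x) ≈ 10.05°.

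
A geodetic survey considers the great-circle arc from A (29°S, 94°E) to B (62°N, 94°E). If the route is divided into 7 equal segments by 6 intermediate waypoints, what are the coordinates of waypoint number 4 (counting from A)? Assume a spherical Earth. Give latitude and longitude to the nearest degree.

≈ (23°N, 94°E)

Write both endpoints as unit vectors p₁, p₂ with components (cos φ cos λ, cos φ sin λ, sin φ).
The central angle between the endpoints is δ = arccos(p₁·p₂) ≈ 1.588 rad (91.0°).
Interpolate at f = 4/7 with slerp weights a = sin((1−f)δ)/sin δ ≈ 0.629, b = sin(fδ)/sin δ ≈ 0.788.
p = a·p₁ + b·p₂ ≈ (-0.064, 0.918, 0.391); φ = arcsin(p_z) ≈ 23.00°, λ = atan2(p_y, p_x) ≈ 94.00°.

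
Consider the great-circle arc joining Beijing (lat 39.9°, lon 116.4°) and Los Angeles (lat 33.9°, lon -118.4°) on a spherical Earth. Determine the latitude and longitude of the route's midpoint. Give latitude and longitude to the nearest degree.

≈ lat 58°, lon -177°

From cos δ = sin φ₁ sin φ₂ + cos φ₁ cos φ₂ cos Δλ, the central angle is δ ≈ 1.580 rad (90.5°).
Interpolate at f = 1/2 with slerp weights a = sin((1−f)δ)/sin δ ≈ 0.710, b = sin(fδ)/sin δ ≈ 0.710.
p = a·p₁ + b·p₂ ≈ (-0.523, -0.031, 0.852); φ = arcsin(p_z) ≈ 58.42°, λ = atan2(p_y, p_x) ≈ -176.66°.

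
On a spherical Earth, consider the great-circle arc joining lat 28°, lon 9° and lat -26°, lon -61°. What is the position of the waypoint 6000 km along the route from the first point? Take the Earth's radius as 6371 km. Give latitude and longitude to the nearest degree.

Convert each endpoint to a unit vector on the sphere (x = cos φ cos λ, y = cos φ sin λ, z = sin φ).
The central angle between the endpoints is δ = arccos(p₁·p₂) ≈ 1.505 rad (86.2°). The total great-circle distance is δ·R ≈ 1.505 × 6371 ≈ 9589 km, so the target fraction is f = 6000/9589 ≈ 0.626.
Interpolate at f ≈ 0.626 with slerp weights a = sin((1−f)δ)/sin δ ≈ 0.535, b = sin(fδ)/sin δ ≈ 0.810.
p = a·p₁ + b·p₂ ≈ (0.820, -0.563, -0.104); φ = arcsin(p_z) ≈ -5.97°, λ = atan2(p_y, p_x) ≈ -34.48°.

≈ lat -6°, lon -34°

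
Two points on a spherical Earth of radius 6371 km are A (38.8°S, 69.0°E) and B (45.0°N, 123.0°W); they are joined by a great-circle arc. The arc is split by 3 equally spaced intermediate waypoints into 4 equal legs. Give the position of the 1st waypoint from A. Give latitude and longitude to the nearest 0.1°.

≈ (7.8°S, 101.0°E)

Write both endpoints as unit vectors p₁, p₂ with components (cos φ cos λ, cos φ sin λ, sin φ).
The central angle between the endpoints is δ = arccos(p₁·p₂) ≈ 2.952 rad (169.1°).
Interpolate at f = 1/4 with slerp weights a = sin((1−f)δ)/sin δ ≈ 4.249, b = sin(fδ)/sin δ ≈ 3.573.
p = a·p₁ + b·p₂ ≈ (-0.189, 0.972, -0.136); φ = arcsin(p_z) ≈ -7.81°, λ = atan2(p_y, p_x) ≈ 101.02°.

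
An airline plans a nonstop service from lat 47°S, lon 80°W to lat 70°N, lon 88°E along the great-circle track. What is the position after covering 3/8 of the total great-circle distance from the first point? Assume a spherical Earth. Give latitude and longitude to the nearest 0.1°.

Convert each endpoint to a unit vector on the sphere (x = cos φ cos λ, y = cos φ sin λ, z = sin φ).
The central angle between the endpoints is δ = arccos(p₁·p₂) ≈ 2.727 rad (156.3°).
Interpolate at f = 3/8 with slerp weights a = sin((1−f)δ)/sin δ ≈ 2.462, b = sin(fδ)/sin δ ≈ 2.120.
p = a·p₁ + b·p₂ ≈ (0.317, -0.929, 0.192); φ = arcsin(p_z) ≈ 11.06°, λ = atan2(p_y, p_x) ≈ -71.16°.

≈ lat 11.1°N, lon 71.2°W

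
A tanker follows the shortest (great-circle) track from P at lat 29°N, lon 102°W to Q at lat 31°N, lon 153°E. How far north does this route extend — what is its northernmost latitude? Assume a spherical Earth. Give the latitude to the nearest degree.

≈ 44°N

The great circle lies in the plane with unit normal n̂ = (p₁ × p₂)/|p₁ × p₂|.
Here n̂_z ≈ -0.725; the vertex latitude is φ_max = arccos|n̂_z| ≈ 43.5°.
Check via Clairaut: cos φ_max = |cos φ₁| · sin C = cos(29.0°)·sin(56.0°) ≈ 0.725, again giving ≈ 43.5°.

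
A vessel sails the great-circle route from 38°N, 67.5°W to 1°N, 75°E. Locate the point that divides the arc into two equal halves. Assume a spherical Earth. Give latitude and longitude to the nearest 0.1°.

Convert each endpoint to a unit vector on the sphere (x = cos φ cos λ, y = cos φ sin λ, z = sin φ).
The central angle between the endpoints is δ = arccos(p₁·p₂) ≈ 2.232 rad (127.9°).
Interpolate at f = 1/2 with slerp weights a = sin((1−f)δ)/sin δ ≈ 1.139, b = sin(fδ)/sin δ ≈ 1.139.
p = a·p₁ + b·p₂ ≈ (0.638, 0.271, 0.721); φ = arcsin(p_z) ≈ 46.13°, λ = atan2(p_y, p_x) ≈ 22.99°.

≈ 46.1°N, 23.0°E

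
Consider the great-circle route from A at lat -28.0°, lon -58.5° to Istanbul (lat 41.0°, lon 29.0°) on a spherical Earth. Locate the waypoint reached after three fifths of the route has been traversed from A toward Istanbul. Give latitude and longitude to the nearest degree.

≈ lat 16°, lon -11°

Write both endpoints as unit vectors p₁, p₂ with components (cos φ cos λ, cos φ sin λ, sin φ).
The central angle between the endpoints is δ = arccos(p₁·p₂) ≈ 1.853 rad (106.2°).
Interpolate at f = 3/5 with slerp weights a = sin((1−f)δ)/sin δ ≈ 0.703, b = sin(fδ)/sin δ ≈ 0.934.
p = a·p₁ + b·p₂ ≈ (0.941, -0.188, 0.282); φ = arcsin(p_z) ≈ 16.40°, λ = atan2(p_y, p_x) ≈ -11.29°.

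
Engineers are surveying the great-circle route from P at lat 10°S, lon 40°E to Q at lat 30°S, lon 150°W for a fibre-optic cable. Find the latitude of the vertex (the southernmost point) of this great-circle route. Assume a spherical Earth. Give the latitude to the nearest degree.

≈ 77°S

The great circle lies in the plane with unit normal n̂ = (p₁ × p₂)/|p₁ × p₂|.
Here n̂_z ≈ +0.225; the vertex latitude is φ_max = arccos|n̂_z| ≈ 77.0°.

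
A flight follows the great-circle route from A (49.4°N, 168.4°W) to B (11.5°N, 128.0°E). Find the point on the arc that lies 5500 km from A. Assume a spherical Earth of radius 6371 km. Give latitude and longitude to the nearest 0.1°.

≈ (22.5°N, 138.3°E)

The haversine formula gives a central angle δ ≈ 1.121 rad (64.2°) between the endpoints. The total great-circle distance is δ·R ≈ 1.121 × 6371 ≈ 7141 km, so the target fraction is f = 5500/7141 ≈ 0.770.
Interpolate at f ≈ 0.770 with slerp weights a = sin((1−f)δ)/sin δ ≈ 0.283, b = sin(fδ)/sin δ ≈ 0.844.
p = a·p₁ + b·p₂ ≈ (-0.690, 0.615, 0.383); φ = arcsin(p_z) ≈ 22.52°, λ = atan2(p_y, p_x) ≈ 138.28°.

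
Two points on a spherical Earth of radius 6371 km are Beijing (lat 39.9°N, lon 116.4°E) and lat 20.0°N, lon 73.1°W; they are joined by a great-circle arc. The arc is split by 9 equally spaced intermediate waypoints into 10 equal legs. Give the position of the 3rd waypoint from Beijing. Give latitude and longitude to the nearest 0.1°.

Write both endpoints as unit vectors p₁, p₂ with components (cos φ cos λ, cos φ sin λ, sin φ).
The central angle between the endpoints is δ = arccos(p₁·p₂) ≈ 2.085 rad (119.4°).
Interpolate at f = 3/10 with slerp weights a = sin((1−f)δ)/sin δ ≈ 1.141, b = sin(fδ)/sin δ ≈ 0.672.
p = a·p₁ + b·p₂ ≈ (-0.206, 0.180, 0.962); φ = arcsin(p_z) ≈ 74.15°, λ = atan2(p_y, p_x) ≈ 138.84°.

≈ lat 74.2°N, lon 138.8°E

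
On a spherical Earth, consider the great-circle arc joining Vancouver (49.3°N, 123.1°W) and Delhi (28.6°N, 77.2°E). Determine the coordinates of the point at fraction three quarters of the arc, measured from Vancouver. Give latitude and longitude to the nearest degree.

The haversine formula gives a central angle δ ≈ 1.746 rad (100.0°) between the endpoints.
Interpolate at f = 3/4 with slerp weights a = sin((1−f)δ)/sin δ ≈ 0.429, b = sin(fδ)/sin δ ≈ 0.981.
p = a·p₁ + b·p₂ ≈ (0.038, 0.605, 0.795); φ = arcsin(p_z) ≈ 52.66°, λ = atan2(p_y, p_x) ≈ 86.41°.

≈ 53°N, 86°E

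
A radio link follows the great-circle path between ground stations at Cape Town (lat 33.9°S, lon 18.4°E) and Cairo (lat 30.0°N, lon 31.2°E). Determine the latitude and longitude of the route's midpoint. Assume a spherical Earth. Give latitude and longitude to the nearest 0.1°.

Write both endpoints as unit vectors p₁, p₂ with components (cos φ cos λ, cos φ sin λ, sin φ).
The central angle between the endpoints is δ = arccos(p₁·p₂) ≈ 1.135 rad (65.0°).
Interpolate at f = 1/2 with slerp weights a = sin((1−f)δ)/sin δ ≈ 0.593, b = sin(fδ)/sin δ ≈ 0.593.
p = a·p₁ + b·p₂ ≈ (0.906, 0.421, -0.034); φ = arcsin(p_z) ≈ -1.96°, λ = atan2(p_y, p_x) ≈ 24.94°.

≈ lat 2.0°S, lon 24.9°E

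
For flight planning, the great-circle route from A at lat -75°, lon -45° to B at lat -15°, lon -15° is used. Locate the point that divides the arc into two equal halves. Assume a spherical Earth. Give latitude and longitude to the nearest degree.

≈ lat -46°, lon -21°

Write both endpoints as unit vectors p₁, p₂ with components (cos φ cos λ, cos φ sin λ, sin φ).
The central angle between the endpoints is δ = arccos(p₁·p₂) ≈ 1.085 rad (62.2°).
Interpolate at f = 1/2 with slerp weights a = sin((1−f)δ)/sin δ ≈ 0.584, b = sin(fδ)/sin δ ≈ 0.584.
p = a·p₁ + b·p₂ ≈ (0.652, -0.253, -0.715); φ = arcsin(p_z) ≈ -45.65°, λ = atan2(p_y, p_x) ≈ -21.21°.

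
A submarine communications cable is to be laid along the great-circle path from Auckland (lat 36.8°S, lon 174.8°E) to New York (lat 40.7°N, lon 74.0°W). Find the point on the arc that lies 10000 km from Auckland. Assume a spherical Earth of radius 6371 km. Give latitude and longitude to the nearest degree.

≈ lat 21°N, lon 112°W

Convert each endpoint to a unit vector on the sphere (x = cos φ cos λ, y = cos φ sin λ, z = sin φ).
The central angle between the endpoints is δ = arccos(p₁·p₂) ≈ 2.227 rad (127.6°). The total great-circle distance is δ·R ≈ 2.227 × 6371 ≈ 14189 km, so the target fraction is f = 10000/14189 ≈ 0.705.
Interpolate at f ≈ 0.705 with slerp weights a = sin((1−f)δ)/sin δ ≈ 0.771, b = sin(fδ)/sin δ ≈ 1.262.
p = a·p₁ + b·p₂ ≈ (-0.351, -0.864, 0.361); φ = arcsin(p_z) ≈ 21.16°, λ = atan2(p_y, p_x) ≈ -112.13°.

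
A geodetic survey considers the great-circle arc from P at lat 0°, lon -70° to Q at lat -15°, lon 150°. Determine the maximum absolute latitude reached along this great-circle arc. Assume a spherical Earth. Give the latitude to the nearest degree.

The great circle lies in the plane with unit normal n̂ = (p₁ × p₂)/|p₁ × p₂|.
Here n̂_z ≈ -0.923; the vertex latitude is φ_max = arccos|n̂_z| ≈ 22.6°.
Check via Clairaut: cos φ_max = |cos φ₁| · sin C = cos(0.0°)·sin(112.6°) ≈ 0.923, again giving ≈ 22.6°.

≈ -23°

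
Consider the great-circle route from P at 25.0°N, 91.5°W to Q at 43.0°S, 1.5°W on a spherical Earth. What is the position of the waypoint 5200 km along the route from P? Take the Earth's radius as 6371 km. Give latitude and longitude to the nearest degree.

Write both endpoints as unit vectors p₁, p₂ with components (cos φ cos λ, cos φ sin λ, sin φ).
The central angle between the endpoints is δ = arccos(p₁·p₂) ≈ 1.863 rad (106.8°). The total great-circle distance is δ·R ≈ 1.863 × 6371 ≈ 11870 km, so the target fraction is f = 5200/11870 ≈ 0.438.
Interpolate at f ≈ 0.438 with slerp weights a = sin((1−f)δ)/sin δ ≈ 0.904, b = sin(fδ)/sin δ ≈ 0.761.
p = a·p₁ + b·p₂ ≈ (0.535, -0.834, -0.137); φ = arcsin(p_z) ≈ -7.86°, λ = atan2(p_y, p_x) ≈ -57.33°.

≈ 8°S, 57°W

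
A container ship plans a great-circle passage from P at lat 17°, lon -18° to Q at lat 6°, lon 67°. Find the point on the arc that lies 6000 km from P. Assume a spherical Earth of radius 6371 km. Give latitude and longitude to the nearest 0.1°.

The haversine formula gives a central angle δ ≈ 1.457 rad (83.5°) between the endpoints. The total great-circle distance is δ·R ≈ 1.457 × 6371 ≈ 9283 km, so the target fraction is f = 6000/9283 ≈ 0.646.
Interpolate at f ≈ 0.646 with slerp weights a = sin((1−f)δ)/sin δ ≈ 0.496, b = sin(fδ)/sin δ ≈ 0.814.
p = a·p₁ + b·p₂ ≈ (0.767, 0.598, 0.230); φ = arcsin(p_z) ≈ 13.30°, λ = atan2(p_y, p_x) ≈ 37.95°.

≈ lat 13.3°, lon 37.9°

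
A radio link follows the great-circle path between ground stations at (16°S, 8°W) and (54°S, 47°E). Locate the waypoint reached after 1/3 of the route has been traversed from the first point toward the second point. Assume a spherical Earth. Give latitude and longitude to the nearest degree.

≈ (31°S, 5°E)

Convert each endpoint to a unit vector on the sphere (x = cos φ cos λ, y = cos φ sin λ, z = sin φ).
The central angle between the endpoints is δ = arccos(p₁·p₂) ≈ 0.992 rad (56.8°).
Interpolate at f = 1/3 with slerp weights a = sin((1−f)δ)/sin δ ≈ 0.734, b = sin(fδ)/sin δ ≈ 0.388.
p = a·p₁ + b·p₂ ≈ (0.854, 0.069, -0.516); φ = arcsin(p_z) ≈ -31.06°, λ = atan2(p_y, p_x) ≈ 4.59°.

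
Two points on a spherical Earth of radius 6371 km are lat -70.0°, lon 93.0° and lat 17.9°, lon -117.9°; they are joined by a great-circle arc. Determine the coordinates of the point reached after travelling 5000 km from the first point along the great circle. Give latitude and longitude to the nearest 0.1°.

≈ lat -59.2°, lon -142.1°

Convert each endpoint to a unit vector on the sphere (x = cos φ cos λ, y = cos φ sin λ, z = sin φ).
The central angle between the endpoints is δ = arccos(p₁·p₂) ≈ 2.175 rad (124.6°). The total great-circle distance is δ·R ≈ 2.175 × 6371 ≈ 13857 km, so the target fraction is f = 5000/13857 ≈ 0.361.
Interpolate at f ≈ 0.361 with slerp weights a = sin((1−f)δ)/sin δ ≈ 1.195, b = sin(fδ)/sin δ ≈ 0.859.
p = a·p₁ + b·p₂ ≈ (-0.404, -0.314, -0.859); φ = arcsin(p_z) ≈ -59.24°, λ = atan2(p_y, p_x) ≈ -142.14°.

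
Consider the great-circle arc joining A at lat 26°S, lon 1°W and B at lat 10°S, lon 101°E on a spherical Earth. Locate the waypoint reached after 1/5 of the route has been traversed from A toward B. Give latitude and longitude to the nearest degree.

≈ lat 29°S, lon 20°E

From cos δ = sin φ₁ sin φ₂ + cos φ₁ cos φ₂ cos Δλ, the central angle is δ ≈ 1.679 rad (96.2°).
Interpolate at f = 1/5 with slerp weights a = sin((1−f)δ)/sin δ ≈ 0.980, b = sin(fδ)/sin δ ≈ 0.331.
p = a·p₁ + b·p₂ ≈ (0.818, 0.305, -0.487); φ = arcsin(p_z) ≈ -29.15°, λ = atan2(p_y, p_x) ≈ 20.44°.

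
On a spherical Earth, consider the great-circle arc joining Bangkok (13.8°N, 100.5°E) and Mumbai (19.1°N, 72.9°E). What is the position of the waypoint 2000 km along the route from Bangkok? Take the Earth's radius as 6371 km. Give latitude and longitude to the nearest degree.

≈ 18°N, 82°E

From cos δ = sin φ₁ sin φ₂ + cos φ₁ cos φ₂ cos Δλ, the central angle is δ ≈ 0.471 rad (27.0°). The total great-circle distance is δ·R ≈ 0.471 × 6371 ≈ 2998 km, so the target fraction is f = 2000/2998 ≈ 0.667.
Interpolate at f ≈ 0.667 with slerp weights a = sin((1−f)δ)/sin δ ≈ 0.344, b = sin(fδ)/sin δ ≈ 0.681.
p = a·p₁ + b·p₂ ≈ (0.128, 0.944, 0.305); φ = arcsin(p_z) ≈ 17.75°, λ = atan2(p_y, p_x) ≈ 82.26°.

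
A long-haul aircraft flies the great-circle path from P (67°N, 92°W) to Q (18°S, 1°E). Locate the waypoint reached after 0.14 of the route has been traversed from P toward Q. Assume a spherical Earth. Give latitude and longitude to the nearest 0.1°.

≈ (61.7°N, 58.8°W)

The haversine formula gives a central angle δ ≈ 1.880 rad (107.7°) between the endpoints.
Interpolate at f = 0.14 with slerp weights a = sin((1−f)δ)/sin δ ≈ 1.049, b = sin(fδ)/sin δ ≈ 0.273.
p = a·p₁ + b·p₂ ≈ (0.245, -0.405, 0.881); φ = arcsin(p_z) ≈ 61.74°, λ = atan2(p_y, p_x) ≈ -58.79°.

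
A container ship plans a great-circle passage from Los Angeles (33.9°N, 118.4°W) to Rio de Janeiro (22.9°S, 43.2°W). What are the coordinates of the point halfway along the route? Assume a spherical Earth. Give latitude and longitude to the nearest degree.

Write both endpoints as unit vectors p₁, p₂ with components (cos φ cos λ, cos φ sin λ, sin φ).
The central angle between the endpoints is δ = arccos(p₁·p₂) ≈ 1.593 rad (91.2°).
Interpolate at f = 1/2 with slerp weights a = sin((1−f)δ)/sin δ ≈ 0.715, b = sin(fδ)/sin δ ≈ 0.715.
p = a·p₁ + b·p₂ ≈ (0.198, -0.973, 0.121); φ = arcsin(p_z) ≈ 6.92°, λ = atan2(p_y, p_x) ≈ -78.50°.

≈ 7°N, 79°W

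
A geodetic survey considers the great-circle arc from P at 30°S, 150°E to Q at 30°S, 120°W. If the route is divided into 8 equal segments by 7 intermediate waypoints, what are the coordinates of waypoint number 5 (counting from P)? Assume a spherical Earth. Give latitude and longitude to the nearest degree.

The haversine formula gives a central angle δ ≈ 1.318 rad (75.5°) between the endpoints.
Interpolate at f = 5/8 with slerp weights a = sin((1−f)δ)/sin δ ≈ 0.490, b = sin(fδ)/sin δ ≈ 0.758.
p = a·p₁ + b·p₂ ≈ (-0.696, -0.356, -0.624); φ = arcsin(p_z) ≈ -38.60°, λ = atan2(p_y, p_x) ≈ -152.88°.

≈ 39°S, 153°W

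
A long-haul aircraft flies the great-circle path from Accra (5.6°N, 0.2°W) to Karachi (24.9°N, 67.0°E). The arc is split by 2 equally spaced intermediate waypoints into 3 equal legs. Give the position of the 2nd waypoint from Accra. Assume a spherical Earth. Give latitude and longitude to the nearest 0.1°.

≈ (21.2°N, 43.0°E)

From cos δ = sin φ₁ sin φ₂ + cos φ₁ cos φ₂ cos Δλ, the central angle is δ ≈ 1.169 rad (67.0°).
Interpolate at f = 2/3 with slerp weights a = sin((1−f)δ)/sin δ ≈ 0.413, b = sin(fδ)/sin δ ≈ 0.764.
p = a·p₁ + b·p₂ ≈ (0.681, 0.636, 0.362); φ = arcsin(p_z) ≈ 21.21°, λ = atan2(p_y, p_x) ≈ 43.03°.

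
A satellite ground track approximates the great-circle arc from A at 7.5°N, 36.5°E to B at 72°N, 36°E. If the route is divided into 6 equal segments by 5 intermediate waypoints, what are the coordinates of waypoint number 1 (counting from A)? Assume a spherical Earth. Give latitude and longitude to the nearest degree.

The haversine formula gives a central angle δ ≈ 1.126 rad (64.5°) between the endpoints.
Interpolate at f = 1/6 with slerp weights a = sin((1−f)δ)/sin δ ≈ 0.893, b = sin(fδ)/sin δ ≈ 0.207.
p = a·p₁ + b·p₂ ≈ (0.764, 0.564, 0.313); φ = arcsin(p_z) ≈ 18.25°, λ = atan2(p_y, p_x) ≈ 36.47°.

≈ 18°N, 36°E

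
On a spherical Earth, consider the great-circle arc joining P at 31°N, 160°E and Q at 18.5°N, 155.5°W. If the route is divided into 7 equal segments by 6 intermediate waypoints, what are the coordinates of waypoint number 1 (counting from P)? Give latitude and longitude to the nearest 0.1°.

From cos δ = sin φ₁ sin φ₂ + cos φ₁ cos φ₂ cos Δλ, the central angle is δ ≈ 0.733 rad (42.0°).
Interpolate at f = 1/7 with slerp weights a = sin((1−f)δ)/sin δ ≈ 0.878, b = sin(fδ)/sin δ ≈ 0.156.
p = a·p₁ + b·p₂ ≈ (-0.842, 0.196, 0.502); φ = arcsin(p_z) ≈ 30.13°, λ = atan2(p_y, p_x) ≈ 166.90°.

≈ 30.1°N, 166.9°E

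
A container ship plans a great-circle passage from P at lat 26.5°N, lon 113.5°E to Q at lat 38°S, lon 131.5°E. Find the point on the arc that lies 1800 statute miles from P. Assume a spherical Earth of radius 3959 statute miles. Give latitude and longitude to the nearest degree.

≈ lat 1°N, lon 120°E

The haversine formula gives a central angle δ ≈ 1.164 rad (66.7°) between the endpoints. The total great-circle distance is δ·R ≈ 1.164 × 3959 ≈ 4607 mi, so the target fraction is f = 1800/4607 ≈ 0.391.
Interpolate at f ≈ 0.391 with slerp weights a = sin((1−f)δ)/sin δ ≈ 0.709, b = sin(fδ)/sin δ ≈ 0.478.
p = a·p₁ + b·p₂ ≈ (-0.503, 0.864, 0.022); φ = arcsin(p_z) ≈ 1.26°, λ = atan2(p_y, p_x) ≈ 120.19°.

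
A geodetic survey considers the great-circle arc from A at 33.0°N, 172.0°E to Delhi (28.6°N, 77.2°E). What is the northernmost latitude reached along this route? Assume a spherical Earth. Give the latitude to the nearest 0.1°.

The great circle lies in the plane with unit normal n̂ = (p₁ × p₂)/|p₁ × p₂|.
Here n̂_z ≈ -0.749; the vertex latitude is φ_max = arccos|n̂_z| ≈ 41.5°.
Check via Clairaut: cos φ_max = |cos φ₁| · sin C = cos(33.0°)·sin(63.2°) ≈ 0.749, again giving ≈ 41.5°.

≈ 41.5°N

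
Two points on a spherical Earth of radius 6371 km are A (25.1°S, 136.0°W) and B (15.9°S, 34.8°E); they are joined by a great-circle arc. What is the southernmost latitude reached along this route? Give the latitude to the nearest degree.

The great circle lies in the plane with unit normal n̂ = (p₁ × p₂)/|p₁ × p₂|.
Here n̂_z ≈ +0.208; the vertex latitude is φ_max = arccos|n̂_z| ≈ 78.0°.
Check via Clairaut: cos φ_max = |cos φ₁| · sin C = cos(25.1°)·sin(166.7°) ≈ 0.208, again giving ≈ 78.0°.

≈ 78°S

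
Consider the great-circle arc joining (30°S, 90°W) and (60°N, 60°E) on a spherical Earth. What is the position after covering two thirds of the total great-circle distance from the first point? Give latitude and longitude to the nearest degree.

The haversine formula gives a central angle δ ≈ 2.512 rad (143.9°) between the endpoints.
Interpolate at f = 2/3 with slerp weights a = sin((1−f)δ)/sin δ ≈ 1.261, b = sin(fδ)/sin δ ≈ 1.688.
p = a·p₁ + b·p₂ ≈ (0.422, -0.361, 0.832); φ = arcsin(p_z) ≈ 56.27°, λ = atan2(p_y, p_x) ≈ -40.52°.

≈ (56°N, 41°W)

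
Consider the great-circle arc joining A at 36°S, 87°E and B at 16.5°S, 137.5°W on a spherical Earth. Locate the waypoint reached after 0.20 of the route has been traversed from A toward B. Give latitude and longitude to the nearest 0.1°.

≈ 49.1°S, 112.2°E

Write both endpoints as unit vectors p₁, p₂ with components (cos φ cos λ, cos φ sin λ, sin φ).
The central angle between the endpoints is δ = arccos(p₁·p₂) ≈ 1.967 rad (112.7°).
Interpolate at f = 0.20 with slerp weights a = sin((1−f)δ)/sin δ ≈ 1.084, b = sin(fδ)/sin δ ≈ 0.416.
p = a·p₁ + b·p₂ ≈ (-0.248, 0.607, -0.755); φ = arcsin(p_z) ≈ -49.05°, λ = atan2(p_y, p_x) ≈ 112.23°.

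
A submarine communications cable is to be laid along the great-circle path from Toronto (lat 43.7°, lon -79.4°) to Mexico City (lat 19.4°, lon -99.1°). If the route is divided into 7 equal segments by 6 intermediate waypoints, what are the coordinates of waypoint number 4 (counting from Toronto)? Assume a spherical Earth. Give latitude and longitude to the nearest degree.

The haversine formula gives a central angle δ ≈ 0.513 rad (29.4°) between the endpoints.
Interpolate at f = 4/7 with slerp weights a = sin((1−f)δ)/sin δ ≈ 0.444, b = sin(fδ)/sin δ ≈ 0.589.
p = a·p₁ + b·p₂ ≈ (-0.029, -0.864, 0.503); φ = arcsin(p_z) ≈ 30.17°, λ = atan2(p_y, p_x) ≈ -91.90°.

≈ lat 30°, lon -92°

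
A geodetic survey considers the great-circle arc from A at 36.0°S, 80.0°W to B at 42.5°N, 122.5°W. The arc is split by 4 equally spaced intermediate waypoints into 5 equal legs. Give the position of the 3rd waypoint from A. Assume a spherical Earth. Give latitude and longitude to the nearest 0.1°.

≈ 11.5°N, 103.8°W

The haversine formula gives a central angle δ ≈ 1.528 rad (87.6°) between the endpoints.
Interpolate at f = 3/5 with slerp weights a = sin((1−f)δ)/sin δ ≈ 0.574, b = sin(fδ)/sin δ ≈ 0.794.
p = a·p₁ + b·p₂ ≈ (-0.234, -0.952, 0.199); φ = arcsin(p_z) ≈ 11.48°, λ = atan2(p_y, p_x) ≈ -103.81°.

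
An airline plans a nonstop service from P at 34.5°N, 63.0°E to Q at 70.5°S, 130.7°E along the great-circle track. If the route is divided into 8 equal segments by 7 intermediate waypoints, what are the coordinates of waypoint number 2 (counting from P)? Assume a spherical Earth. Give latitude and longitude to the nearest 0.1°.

Write both endpoints as unit vectors p₁, p₂ with components (cos φ cos λ, cos φ sin λ, sin φ).
The central angle between the endpoints is δ = arccos(p₁·p₂) ≈ 2.015 rad (115.4°).
Interpolate at f = 2/8 with slerp weights a = sin((1−f)δ)/sin δ ≈ 1.105, b = sin(fδ)/sin δ ≈ 0.534.
p = a·p₁ + b·p₂ ≈ (0.297, 0.947, 0.122); φ = arcsin(p_z) ≈ 7.02°, λ = atan2(p_y, p_x) ≈ 72.57°.

≈ 7.0°N, 72.6°E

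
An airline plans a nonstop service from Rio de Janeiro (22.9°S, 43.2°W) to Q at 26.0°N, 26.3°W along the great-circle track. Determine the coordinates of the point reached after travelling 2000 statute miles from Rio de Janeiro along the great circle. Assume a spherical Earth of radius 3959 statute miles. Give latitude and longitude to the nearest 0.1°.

≈ 4.6°N, 33.9°W

From cos δ = sin φ₁ sin φ₂ + cos φ₁ cos φ₂ cos Δλ, the central angle is δ ≈ 0.900 rad (51.6°). The total great-circle distance is δ·R ≈ 0.900 × 3959 ≈ 3563 mi, so the target fraction is f = 2000/3563 ≈ 0.561.
Interpolate at f ≈ 0.561 with slerp weights a = sin((1−f)δ)/sin δ ≈ 0.491, b = sin(fδ)/sin δ ≈ 0.618.
p = a·p₁ + b·p₂ ≈ (0.828, -0.556, 0.080); φ = arcsin(p_z) ≈ 4.58°, λ = atan2(p_y, p_x) ≈ -33.88°.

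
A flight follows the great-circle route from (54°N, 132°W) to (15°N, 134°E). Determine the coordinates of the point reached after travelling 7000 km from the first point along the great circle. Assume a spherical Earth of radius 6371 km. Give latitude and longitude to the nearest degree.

Write both endpoints as unit vectors p₁, p₂ with components (cos φ cos λ, cos φ sin λ, sin φ).
The central angle between the endpoints is δ = arccos(p₁·p₂) ≈ 1.400 rad (80.2°). The total great-circle distance is δ·R ≈ 1.400 × 6371 ≈ 8921 km, so the target fraction is f = 7000/8921 ≈ 0.785.
Interpolate at f ≈ 0.785 with slerp weights a = sin((1−f)δ)/sin δ ≈ 0.301, b = sin(fδ)/sin δ ≈ 0.904.
p = a·p₁ + b·p₂ ≈ (-0.725, 0.496, 0.478); φ = arcsin(p_z) ≈ 28.53°, λ = atan2(p_y, p_x) ≈ 145.60°.

≈ (29°N, 146°E)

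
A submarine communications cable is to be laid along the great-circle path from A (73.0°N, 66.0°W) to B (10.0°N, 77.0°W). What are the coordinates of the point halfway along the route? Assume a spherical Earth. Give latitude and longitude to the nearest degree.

≈ (42°N, 74°W)

Convert each endpoint to a unit vector on the sphere (x = cos φ cos λ, y = cos φ sin λ, z = sin φ).
The central angle between the endpoints is δ = arccos(p₁·p₂) ≈ 1.105 rad (63.3°).
Interpolate at f = 1/2 with slerp weights a = sin((1−f)δ)/sin δ ≈ 0.587, b = sin(fδ)/sin δ ≈ 0.587.
p = a·p₁ + b·p₂ ≈ (0.200, -0.721, 0.664); φ = arcsin(p_z) ≈ 41.59°, λ = atan2(p_y, p_x) ≈ -74.49°.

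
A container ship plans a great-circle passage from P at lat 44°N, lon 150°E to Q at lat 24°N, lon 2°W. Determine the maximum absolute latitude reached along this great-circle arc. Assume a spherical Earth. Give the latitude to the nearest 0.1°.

≈ 71.1°N

The great circle lies in the plane with unit normal n̂ = (p₁ × p₂)/|p₁ × p₂|.
Here n̂_z ≈ -0.323; the vertex latitude is φ_max = arccos|n̂_z| ≈ 71.1°.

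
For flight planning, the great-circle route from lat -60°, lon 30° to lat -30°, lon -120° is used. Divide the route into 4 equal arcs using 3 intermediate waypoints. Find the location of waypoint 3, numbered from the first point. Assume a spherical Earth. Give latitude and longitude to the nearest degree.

Write both endpoints as unit vectors p₁, p₂ with components (cos φ cos λ, cos φ sin λ, sin φ).
The central angle between the endpoints is δ = arccos(p₁·p₂) ≈ 1.513 rad (86.7°).
Interpolate at f = 3/4 with slerp weights a = sin((1−f)δ)/sin δ ≈ 0.370, b = sin(fδ)/sin δ ≈ 0.908.
p = a·p₁ + b·p₂ ≈ (-0.233, -0.588, -0.774); φ = arcsin(p_z) ≈ -50.74°, λ = atan2(p_y, p_x) ≈ -111.60°.

≈ lat -51°, lon -112°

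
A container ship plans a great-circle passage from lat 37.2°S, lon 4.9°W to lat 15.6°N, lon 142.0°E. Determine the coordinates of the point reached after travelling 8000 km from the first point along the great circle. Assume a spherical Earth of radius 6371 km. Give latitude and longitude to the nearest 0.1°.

From cos δ = sin φ₁ sin φ₂ + cos φ₁ cos φ₂ cos Δλ, the central angle is δ ≈ 2.507 rad (143.6°). The total great-circle distance is δ·R ≈ 2.507 × 6371 ≈ 15972 km, so the target fraction is f = 8000/15972 ≈ 0.501.
Interpolate at f ≈ 0.501 with slerp weights a = sin((1−f)δ)/sin δ ≈ 1.601, b = sin(fδ)/sin δ ≈ 1.604.
p = a·p₁ + b·p₂ ≈ (0.054, 0.842, -0.537); φ = arcsin(p_z) ≈ -32.47°, λ = atan2(p_y, p_x) ≈ 86.35°.

≈ lat 32.5°S, lon 86.4°E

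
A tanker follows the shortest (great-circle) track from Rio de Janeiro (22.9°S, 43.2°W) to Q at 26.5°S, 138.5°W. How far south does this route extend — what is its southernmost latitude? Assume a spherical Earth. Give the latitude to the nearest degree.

The great circle lies in the plane with unit normal n̂ = (p₁ × p₂)/|p₁ × p₂|.
Here n̂_z ≈ -0.825; the vertex latitude is φ_max = arccos|n̂_z| ≈ 34.4°.
Check via Clairaut: cos φ_max = |cos φ₁| · sin C = cos(22.9°)·sin(116.4°) ≈ 0.825, again giving ≈ 34.4°.

≈ 34°S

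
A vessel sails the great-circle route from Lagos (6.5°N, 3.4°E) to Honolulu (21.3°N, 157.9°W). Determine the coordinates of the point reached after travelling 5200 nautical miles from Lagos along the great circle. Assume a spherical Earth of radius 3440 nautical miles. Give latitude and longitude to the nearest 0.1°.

≈ 57.0°N, 90.4°W

Write both endpoints as unit vectors p₁, p₂ with components (cos φ cos λ, cos φ sin λ, sin φ).
The central angle between the endpoints is δ = arccos(p₁·p₂) ≈ 2.560 rad (146.7°). The total great-circle distance is δ·R ≈ 2.560 × 3440 ≈ 8807 nmi, so the target fraction is f = 5200/8807 ≈ 0.590.
Interpolate at f ≈ 0.590 with slerp weights a = sin((1−f)δ)/sin δ ≈ 1.578, b = sin(fδ)/sin δ ≈ 1.818.
p = a·p₁ + b·p₂ ≈ (-0.004, -0.544, 0.839); φ = arcsin(p_z) ≈ 57.03°, λ = atan2(p_y, p_x) ≈ -90.40°.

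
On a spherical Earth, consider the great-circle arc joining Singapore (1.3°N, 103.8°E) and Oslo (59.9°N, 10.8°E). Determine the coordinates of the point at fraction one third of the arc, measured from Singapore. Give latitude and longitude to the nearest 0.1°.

Convert each endpoint to a unit vector on the sphere (x = cos φ cos λ, y = cos φ sin λ, z = sin φ).
The central angle between the endpoints is δ = arccos(p₁·p₂) ≈ 1.577 rad (90.4°).
Interpolate at f = 1/3 with slerp weights a = sin((1−f)δ)/sin δ ≈ 0.868, b = sin(fδ)/sin δ ≈ 0.502.
p = a·p₁ + b·p₂ ≈ (0.040, 0.890, 0.454); φ = arcsin(p_z) ≈ 27.00°, λ = atan2(p_y, p_x) ≈ 87.41°.

≈ (27.0°N, 87.4°E)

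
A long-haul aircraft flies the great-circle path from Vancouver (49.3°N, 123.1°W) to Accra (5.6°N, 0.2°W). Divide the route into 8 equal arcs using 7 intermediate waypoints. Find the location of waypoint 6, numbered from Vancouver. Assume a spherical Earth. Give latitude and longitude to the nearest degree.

The haversine formula gives a central angle δ ≈ 1.853 rad (106.2°) between the endpoints.
Interpolate at f = 6/8 with slerp weights a = sin((1−f)δ)/sin δ ≈ 0.465, b = sin(fδ)/sin δ ≈ 1.024.
p = a·p₁ + b·p₂ ≈ (0.854, -0.258, 0.453); φ = arcsin(p_z) ≈ 26.92°, λ = atan2(p_y, p_x) ≈ -16.80°.

≈ 27°N, 17°W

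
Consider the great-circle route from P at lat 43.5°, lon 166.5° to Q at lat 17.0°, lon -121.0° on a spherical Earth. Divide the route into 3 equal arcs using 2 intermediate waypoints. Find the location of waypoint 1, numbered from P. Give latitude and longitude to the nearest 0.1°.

≈ lat 40.0°, lon -164.3°

Write both endpoints as unit vectors p₁, p₂ with components (cos φ cos λ, cos φ sin λ, sin φ).
The central angle between the endpoints is δ = arccos(p₁·p₂) ≈ 1.149 rad (65.8°).
Interpolate at f = 1/3 with slerp weights a = sin((1−f)δ)/sin δ ≈ 0.760, b = sin(fδ)/sin δ ≈ 0.410.
p = a·p₁ + b·p₂ ≈ (-0.738, -0.207, 0.643); φ = arcsin(p_z) ≈ 40.00°, λ = atan2(p_y, p_x) ≈ -164.32°.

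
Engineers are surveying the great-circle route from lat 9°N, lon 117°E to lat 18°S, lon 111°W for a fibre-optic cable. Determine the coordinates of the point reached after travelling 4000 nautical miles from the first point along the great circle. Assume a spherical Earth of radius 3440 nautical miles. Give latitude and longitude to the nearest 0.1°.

≈ lat 11.0°S, lon 179.1°W

From cos δ = sin φ₁ sin φ₂ + cos φ₁ cos φ₂ cos Δλ, the central angle is δ ≈ 2.314 rad (132.6°). The total great-circle distance is δ·R ≈ 2.314 × 3440 ≈ 7961 nmi, so the target fraction is f = 4000/7961 ≈ 0.502.
Interpolate at f ≈ 0.502 with slerp weights a = sin((1−f)δ)/sin δ ≈ 1.241, b = sin(fδ)/sin δ ≈ 1.247.
p = a·p₁ + b·p₂ ≈ (-0.981, -0.015, -0.191); φ = arcsin(p_z) ≈ -11.02°, λ = atan2(p_y, p_x) ≈ -179.11°.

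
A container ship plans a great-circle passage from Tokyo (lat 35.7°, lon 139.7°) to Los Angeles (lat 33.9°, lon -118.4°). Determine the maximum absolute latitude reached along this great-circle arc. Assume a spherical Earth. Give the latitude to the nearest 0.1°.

The great circle lies in the plane with unit normal n̂ = (p₁ × p₂)/|p₁ × p₂|.
Here n̂_z ≈ +0.671; the vertex latitude is φ_max = arccos|n̂_z| ≈ 47.8°.
Check via Clairaut: cos φ_max = |cos φ₁| · sin C = cos(35.7°)·sin(55.8°) ≈ 0.671, again giving ≈ 47.8°.

≈ 47.8°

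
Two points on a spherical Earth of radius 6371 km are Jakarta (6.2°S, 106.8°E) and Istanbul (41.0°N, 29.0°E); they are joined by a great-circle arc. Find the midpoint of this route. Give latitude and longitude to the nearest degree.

Write both endpoints as unit vectors p₁, p₂ with components (cos φ cos λ, cos φ sin λ, sin φ).
The central angle between the endpoints is δ = arccos(p₁·p₂) ≈ 1.483 rad (85.0°).
Interpolate at f = 1/2 with slerp weights a = sin((1−f)δ)/sin δ ≈ 0.678, b = sin(fδ)/sin δ ≈ 0.678.
p = a·p₁ + b·p₂ ≈ (0.253, 0.893, 0.372); φ = arcsin(p_z) ≈ 21.81°, λ = atan2(p_y, p_x) ≈ 74.20°.

≈ (22°N, 74°E)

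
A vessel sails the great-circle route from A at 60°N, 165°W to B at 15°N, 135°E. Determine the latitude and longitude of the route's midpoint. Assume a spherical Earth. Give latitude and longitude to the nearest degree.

Convert each endpoint to a unit vector on the sphere (x = cos φ cos λ, y = cos φ sin λ, z = sin φ).
The central angle between the endpoints is δ = arccos(p₁·p₂) ≈ 1.086 rad (62.2°).
Interpolate at f = 1/2 with slerp weights a = sin((1−f)δ)/sin δ ≈ 0.584, b = sin(fδ)/sin δ ≈ 0.584.
p = a·p₁ + b·p₂ ≈ (-0.681, 0.323, 0.657); φ = arcsin(p_z) ≈ 41.07°, λ = atan2(p_y, p_x) ≈ 154.60°.

≈ 41°N, 155°E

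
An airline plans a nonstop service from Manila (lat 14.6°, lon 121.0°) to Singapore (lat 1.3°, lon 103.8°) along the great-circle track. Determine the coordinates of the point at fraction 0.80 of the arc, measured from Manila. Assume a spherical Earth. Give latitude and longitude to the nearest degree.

Convert each endpoint to a unit vector on the sphere (x = cos φ cos λ, y = cos φ sin λ, z = sin φ).
The central angle between the endpoints is δ = arccos(p₁·p₂) ≈ 0.377 rad (21.6°).
Interpolate at f = 0.80 with slerp weights a = sin((1−f)δ)/sin δ ≈ 0.205, b = sin(fδ)/sin δ ≈ 0.807.
p = a·p₁ + b·p₂ ≈ (-0.294, 0.953, 0.070); φ = arcsin(p_z) ≈ 4.01°, λ = atan2(p_y, p_x) ≈ 107.16°.

≈ lat 4°, lon 107°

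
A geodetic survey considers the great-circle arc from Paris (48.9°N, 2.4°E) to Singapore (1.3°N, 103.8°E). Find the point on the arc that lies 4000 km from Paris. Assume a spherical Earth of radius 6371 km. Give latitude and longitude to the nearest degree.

Convert each endpoint to a unit vector on the sphere (x = cos φ cos λ, y = cos φ sin λ, z = sin φ).
The central angle between the endpoints is δ = arccos(p₁·p₂) ≈ 1.684 rad (96.5°). The total great-circle distance is δ·R ≈ 1.684 × 6371 ≈ 10728 km, so the target fraction is f = 4000/10728 ≈ 0.373.
Interpolate at f ≈ 0.373 with slerp weights a = sin((1−f)δ)/sin δ ≈ 0.876, b = sin(fδ)/sin δ ≈ 0.591.
p = a·p₁ + b·p₂ ≈ (0.434, 0.598, 0.674); φ = arcsin(p_z) ≈ 42.34°, λ = atan2(p_y, p_x) ≈ 54.01°.

≈ 42°N, 54°E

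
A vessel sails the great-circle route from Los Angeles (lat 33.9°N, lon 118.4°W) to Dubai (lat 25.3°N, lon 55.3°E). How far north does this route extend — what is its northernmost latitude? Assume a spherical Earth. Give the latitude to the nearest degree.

The great circle lies in the plane with unit normal n̂ = (p₁ × p₂)/|p₁ × p₂|.
Here n̂_z ≈ +0.096; the vertex latitude is φ_max = arccos|n̂_z| ≈ 84.5°.
Check via Clairaut: cos φ_max = |cos φ₁| · sin C = cos(33.9°)·sin(6.6°) ≈ 0.096, again giving ≈ 84.5°.

≈ 85°N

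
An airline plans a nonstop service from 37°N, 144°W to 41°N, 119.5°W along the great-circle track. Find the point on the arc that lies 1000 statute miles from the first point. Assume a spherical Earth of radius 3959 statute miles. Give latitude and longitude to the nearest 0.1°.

The haversine formula gives a central angle δ ≈ 0.338 rad (19.4°) between the endpoints. The total great-circle distance is δ·R ≈ 0.338 × 3959 ≈ 1340 mi, so the target fraction is f = 1000/1340 ≈ 0.746.
Interpolate at f ≈ 0.746 with slerp weights a = sin((1−f)δ)/sin δ ≈ 0.258, b = sin(fδ)/sin δ ≈ 0.753.
p = a·p₁ + b·p₂ ≈ (-0.447, -0.616, 0.649); φ = arcsin(p_z) ≈ 40.48°, λ = atan2(p_y, p_x) ≈ -125.95°.

≈ 40.5°N, 126.0°W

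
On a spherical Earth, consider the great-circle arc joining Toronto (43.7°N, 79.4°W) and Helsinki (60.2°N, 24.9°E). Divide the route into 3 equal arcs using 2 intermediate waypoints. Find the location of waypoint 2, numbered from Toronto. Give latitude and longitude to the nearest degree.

Convert each endpoint to a unit vector on the sphere (x = cos φ cos λ, y = cos φ sin λ, z = sin φ).
The central angle between the endpoints is δ = arccos(p₁·p₂) ≈ 1.035 rad (59.3°).
Interpolate at f = 2/3 with slerp weights a = sin((1−f)δ)/sin δ ≈ 0.393, b = sin(fδ)/sin δ ≈ 0.740.
p = a·p₁ + b·p₂ ≈ (0.386, -0.125, 0.914); φ = arcsin(p_z) ≈ 66.07°, λ = atan2(p_y, p_x) ≈ -17.89°.

≈ (66°N, 18°W)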